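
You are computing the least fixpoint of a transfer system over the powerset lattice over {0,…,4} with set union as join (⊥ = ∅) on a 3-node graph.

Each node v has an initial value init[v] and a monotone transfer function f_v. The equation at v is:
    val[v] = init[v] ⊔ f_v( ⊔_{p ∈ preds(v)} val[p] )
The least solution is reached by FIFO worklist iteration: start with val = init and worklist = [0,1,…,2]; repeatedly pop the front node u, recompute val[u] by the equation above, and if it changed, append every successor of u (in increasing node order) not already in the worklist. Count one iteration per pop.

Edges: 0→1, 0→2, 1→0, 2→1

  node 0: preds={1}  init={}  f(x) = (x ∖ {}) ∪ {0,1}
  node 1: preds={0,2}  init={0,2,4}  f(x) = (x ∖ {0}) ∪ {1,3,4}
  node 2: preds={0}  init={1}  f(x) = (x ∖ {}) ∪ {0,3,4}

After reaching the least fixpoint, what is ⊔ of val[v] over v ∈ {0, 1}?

{0,1,2,3,4}

Worklist (6 pops):
  #1 pop 0: in={0,2,4} → {0,1,2,4} (was {}); enqueue []
  #2 pop 1: in={0,1,2,4} → {0,1,2,3,4} (was {0,2,4}); enqueue [0]
  #3 pop 2: in={0,1,2,4} → {0,1,2,3,4} (was {1}); enqueue [1]
  #4 pop 0: in={0,1,2,3,4} → {0,1,2,3,4} (was {0,1,2,4}); enqueue [2]
  #5 pop 1: in={0,1,2,3,4} → {0,1,2,3,4} (no change)
  #6 pop 2: in={0,1,2,3,4} → {0,1,2,3,4} (no change)

Fixpoint:
  val[0] = {0,1,2,3,4}
  val[1] = {0,1,2,3,4}
  val[2] = {0,1,2,3,4}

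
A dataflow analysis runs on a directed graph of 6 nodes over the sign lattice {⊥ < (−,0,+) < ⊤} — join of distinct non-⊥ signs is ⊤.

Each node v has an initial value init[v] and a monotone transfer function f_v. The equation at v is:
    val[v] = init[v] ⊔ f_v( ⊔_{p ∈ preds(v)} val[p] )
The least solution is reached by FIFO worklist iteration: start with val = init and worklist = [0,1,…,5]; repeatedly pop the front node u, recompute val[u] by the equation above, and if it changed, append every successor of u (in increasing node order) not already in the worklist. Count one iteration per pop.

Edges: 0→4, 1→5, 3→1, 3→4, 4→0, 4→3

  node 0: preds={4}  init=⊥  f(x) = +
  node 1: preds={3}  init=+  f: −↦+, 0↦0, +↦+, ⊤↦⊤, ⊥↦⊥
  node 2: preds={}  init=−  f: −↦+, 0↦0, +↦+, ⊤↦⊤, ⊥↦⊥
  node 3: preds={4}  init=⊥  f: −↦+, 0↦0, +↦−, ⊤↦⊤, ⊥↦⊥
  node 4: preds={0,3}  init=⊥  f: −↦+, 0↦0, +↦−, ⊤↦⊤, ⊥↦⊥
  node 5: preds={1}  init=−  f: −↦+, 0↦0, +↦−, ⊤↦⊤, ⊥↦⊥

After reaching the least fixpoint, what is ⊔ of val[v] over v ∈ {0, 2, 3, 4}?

Worklist (10 pops):
  #1 pop 0: in=⊥ → + (was ⊥); enqueue []
  #2 pop 1: in=⊥ → + (no change)
  #3 pop 2: in=⊥ → − (no change)
  #4 pop 3: in=⊥ → ⊥ (no change)
  #5 pop 4: in=+ → − (was ⊥); enqueue [0,3]
  #6 pop 5: in=+ → − (no change)
  #7 pop 0: in=− → + (no change)
  #8 pop 3: in=− → + (was ⊥); enqueue [1,4]
  #9 pop 1: in=+ → + (no change)
  #10 pop 4: in=+ → − (no change)

Fixpoint:
  val[0] = +
  val[1] = +
  val[2] = −
  val[3] = +
  val[4] = −
  val[5] = −

⊤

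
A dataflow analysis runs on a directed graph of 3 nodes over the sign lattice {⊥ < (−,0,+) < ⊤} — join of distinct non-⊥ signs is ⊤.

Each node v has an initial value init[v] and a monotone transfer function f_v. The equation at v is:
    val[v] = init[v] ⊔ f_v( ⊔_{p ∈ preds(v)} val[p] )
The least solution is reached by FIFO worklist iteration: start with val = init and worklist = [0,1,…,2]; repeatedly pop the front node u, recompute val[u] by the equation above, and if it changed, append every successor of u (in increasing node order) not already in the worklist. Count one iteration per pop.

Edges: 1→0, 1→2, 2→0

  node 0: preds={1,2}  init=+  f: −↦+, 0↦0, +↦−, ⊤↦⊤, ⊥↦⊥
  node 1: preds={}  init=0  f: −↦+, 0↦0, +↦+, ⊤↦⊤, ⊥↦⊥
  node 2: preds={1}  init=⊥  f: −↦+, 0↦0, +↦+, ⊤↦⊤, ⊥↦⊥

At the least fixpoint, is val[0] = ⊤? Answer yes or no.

yes

Worklist (4 pops):
  #1 pop 0: in=0 → ⊤ (was +); enqueue []
  #2 pop 1: in=⊥ → 0 (no change)
  #3 pop 2: in=0 → 0 (was ⊥); enqueue [0]
  #4 pop 0: in=0 → ⊤ (no change)

Fixpoint:
  val[0] = ⊤
  val[1] = 0
  val[2] = 0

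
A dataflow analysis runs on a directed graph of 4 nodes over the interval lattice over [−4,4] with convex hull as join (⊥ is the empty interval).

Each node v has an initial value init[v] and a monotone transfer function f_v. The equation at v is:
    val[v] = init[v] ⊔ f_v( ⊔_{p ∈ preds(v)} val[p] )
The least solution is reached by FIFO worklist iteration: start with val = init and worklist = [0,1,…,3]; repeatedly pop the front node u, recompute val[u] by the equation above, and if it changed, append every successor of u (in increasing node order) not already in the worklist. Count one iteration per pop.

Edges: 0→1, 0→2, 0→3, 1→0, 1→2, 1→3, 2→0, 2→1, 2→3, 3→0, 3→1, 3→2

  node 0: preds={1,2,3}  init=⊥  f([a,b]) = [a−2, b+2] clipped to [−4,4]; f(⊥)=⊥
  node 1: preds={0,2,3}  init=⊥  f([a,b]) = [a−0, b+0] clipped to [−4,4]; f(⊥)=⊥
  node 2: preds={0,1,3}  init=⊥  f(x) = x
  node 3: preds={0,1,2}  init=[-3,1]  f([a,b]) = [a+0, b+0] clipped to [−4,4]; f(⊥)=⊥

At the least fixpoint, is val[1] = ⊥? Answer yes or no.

Worklist (11 pops):
  #1 pop 0: in=[-3,1] → [-4,3] (was ⊥); enqueue []
  #2 pop 1: in=[-4,3] → [-4,3] (was ⊥); enqueue [0]
  #3 pop 2: in=[-4,3] → [-4,3] (was ⊥); enqueue [1]
  #4 pop 3: in=[-4,3] → [-4,3] (was [-3,1]); enqueue [2]
  #5 pop 0: in=[-4,3] → [-4,4] (was [-4,3]); enqueue [3]
  #6 pop 1: in=[-4,4] → [-4,4] (was [-4,3]); enqueue [0]
  #7 pop 2: in=[-4,4] → [-4,4] (was [-4,3]); enqueue [1]
  #8 pop 3: in=[-4,4] → [-4,4] (was [-4,3]); enqueue [2]
  #9 pop 0: in=[-4,4] → [-4,4] (no change)
  #10 pop 1: in=[-4,4] → [-4,4] (no change)
  #11 pop 2: in=[-4,4] → [-4,4] (no change)

Fixpoint:
  val[0] = [-4,4]
  val[1] = [-4,4]
  val[2] = [-4,4]
  val[3] = [-4,4]

no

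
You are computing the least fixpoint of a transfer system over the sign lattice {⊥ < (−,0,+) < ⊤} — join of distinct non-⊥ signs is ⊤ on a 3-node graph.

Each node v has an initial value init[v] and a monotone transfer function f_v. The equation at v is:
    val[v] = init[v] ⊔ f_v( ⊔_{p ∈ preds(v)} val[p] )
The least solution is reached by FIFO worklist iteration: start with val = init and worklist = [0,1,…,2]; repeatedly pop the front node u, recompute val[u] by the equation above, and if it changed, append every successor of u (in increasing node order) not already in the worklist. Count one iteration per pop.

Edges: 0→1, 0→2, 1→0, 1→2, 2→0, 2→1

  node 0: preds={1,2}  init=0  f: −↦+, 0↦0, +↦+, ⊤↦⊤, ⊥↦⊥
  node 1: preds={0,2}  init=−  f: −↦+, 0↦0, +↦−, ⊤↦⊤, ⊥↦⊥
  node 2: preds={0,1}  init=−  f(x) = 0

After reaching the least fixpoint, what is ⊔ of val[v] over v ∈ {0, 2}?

Iteration log — 5 steps:
  step 1. node 0  ⊔preds=−  new=⊤  old=0  +wl: 
  step 2. node 1  ⊔preds=⊤  new=⊤  old=−  +wl: 0
  step 3. node 2  ⊔preds=⊤  new=⊤  old=−  +wl: 1
  step 4. node 0  ⊔preds=⊤  new=⊤  stable
  step 5. node 1  ⊔preds=⊤  new=⊤  stable

Least fixpoint reached:
  node 0: ⊤
  node 1: ⊤
  node 2: ⊤

⊤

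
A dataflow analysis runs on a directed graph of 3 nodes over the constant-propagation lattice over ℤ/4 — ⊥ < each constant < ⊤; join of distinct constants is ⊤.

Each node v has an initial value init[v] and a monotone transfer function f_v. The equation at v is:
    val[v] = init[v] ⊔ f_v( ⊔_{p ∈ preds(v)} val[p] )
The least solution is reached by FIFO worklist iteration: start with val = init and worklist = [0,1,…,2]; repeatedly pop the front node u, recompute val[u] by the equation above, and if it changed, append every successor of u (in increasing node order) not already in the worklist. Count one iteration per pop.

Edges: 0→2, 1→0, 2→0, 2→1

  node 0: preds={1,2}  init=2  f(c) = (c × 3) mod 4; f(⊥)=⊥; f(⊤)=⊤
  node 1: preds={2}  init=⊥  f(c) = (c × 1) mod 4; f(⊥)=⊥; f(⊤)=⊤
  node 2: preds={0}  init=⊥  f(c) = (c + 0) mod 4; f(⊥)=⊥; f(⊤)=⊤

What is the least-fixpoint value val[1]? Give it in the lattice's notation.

Trace (6 dequeues):
  [1] u=0 | in ⊥ | out 2 | ==
  [2] u=1 | in ⊥ | out ⊥ | ==
  [3] u=2 | in 2 | out 2 | prev ⊥ | push {0,1}
  [4] u=0 | in 2 | out 2 | ==
  [5] u=1 | in 2 | out 2 | prev ⊥ | push {0}
  [6] u=0 | in 2 | out 2 | ==

Converged values:
  [0] 2
  [1] 2
  [2] 2

2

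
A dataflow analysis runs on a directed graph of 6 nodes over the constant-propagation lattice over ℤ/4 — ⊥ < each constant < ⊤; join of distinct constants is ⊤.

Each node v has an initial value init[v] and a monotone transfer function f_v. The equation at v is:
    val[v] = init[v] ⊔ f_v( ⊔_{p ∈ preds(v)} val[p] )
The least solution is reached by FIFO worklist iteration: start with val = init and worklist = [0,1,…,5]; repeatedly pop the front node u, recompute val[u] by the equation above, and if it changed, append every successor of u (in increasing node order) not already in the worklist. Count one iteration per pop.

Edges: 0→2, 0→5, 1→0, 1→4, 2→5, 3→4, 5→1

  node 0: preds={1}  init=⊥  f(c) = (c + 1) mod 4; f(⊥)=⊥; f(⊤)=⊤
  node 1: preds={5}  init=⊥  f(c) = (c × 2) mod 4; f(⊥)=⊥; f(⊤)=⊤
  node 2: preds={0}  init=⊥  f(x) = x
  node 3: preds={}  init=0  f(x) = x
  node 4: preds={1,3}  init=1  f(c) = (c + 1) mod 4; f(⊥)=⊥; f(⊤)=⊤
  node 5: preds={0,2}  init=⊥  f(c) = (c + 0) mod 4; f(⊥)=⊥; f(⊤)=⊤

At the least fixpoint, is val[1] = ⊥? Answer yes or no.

Worklist (6 pops):
  #1 pop 0: in=⊥ → ⊥ (no change)
  #2 pop 1: in=⊥ → ⊥ (no change)
  #3 pop 2: in=⊥ → ⊥ (no change)
  #4 pop 3: in=⊥ → 0 (no change)
  #5 pop 4: in=0 → 1 (no change)
  #6 pop 5: in=⊥ → ⊥ (no change)

Fixpoint:
  val[0] = ⊥
  val[1] = ⊥
  val[2] = ⊥
  val[3] = 0
  val[4] = 1
  val[5] = ⊥

yes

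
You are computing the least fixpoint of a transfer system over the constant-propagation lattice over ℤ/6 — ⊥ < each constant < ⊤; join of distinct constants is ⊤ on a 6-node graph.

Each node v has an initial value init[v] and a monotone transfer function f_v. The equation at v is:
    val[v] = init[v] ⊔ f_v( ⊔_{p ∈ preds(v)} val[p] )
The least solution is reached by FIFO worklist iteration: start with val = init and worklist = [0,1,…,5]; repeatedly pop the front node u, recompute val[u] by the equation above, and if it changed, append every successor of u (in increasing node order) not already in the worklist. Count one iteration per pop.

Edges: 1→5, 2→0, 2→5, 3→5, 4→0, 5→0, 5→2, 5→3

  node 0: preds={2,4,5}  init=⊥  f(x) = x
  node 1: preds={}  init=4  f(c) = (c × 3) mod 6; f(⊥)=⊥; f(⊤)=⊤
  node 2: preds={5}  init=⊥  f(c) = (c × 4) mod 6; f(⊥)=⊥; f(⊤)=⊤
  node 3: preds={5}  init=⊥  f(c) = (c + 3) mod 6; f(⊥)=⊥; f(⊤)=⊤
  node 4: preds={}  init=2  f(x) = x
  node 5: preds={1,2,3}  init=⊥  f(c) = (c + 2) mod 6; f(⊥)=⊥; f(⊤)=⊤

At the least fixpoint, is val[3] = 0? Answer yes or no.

no

Iteration log — 16 steps:
  step 1. node 0  ⊔preds=2  new=2  old=⊥  +wl: 
  step 2. node 1  ⊔preds=⊥  new=4  stable
  step 3. node 2  ⊔preds=⊥  new=⊥  stable
  step 4. node 3  ⊔preds=⊥  new=⊥  stable
  step 5. node 4  ⊔preds=⊥  new=2  stable
  step 6. node 5  ⊔preds=4  new=0  old=⊥  +wl: 0,2,3
  step 7. node 0  ⊔preds=⊤  new=⊤  old=2  +wl: 
  step 8. node 2  ⊔preds=0  new=0  old=⊥  +wl: 0,5
  step 9. node 3  ⊔preds=0  new=3  old=⊥  +wl: 
  step 10. node 0  ⊔preds=⊤  new=⊤  stable
  step 11. node 5  ⊔preds=⊤  new=⊤  old=0  +wl: 0,2,3
  step 12. node 0  ⊔preds=⊤  new=⊤  stable
  step 13. node 2  ⊔preds=⊤  new=⊤  old=0  +wl: 0,5
  step 14. node 3  ⊔preds=⊤  new=⊤  old=3  +wl: 
  step 15. node 0  ⊔preds=⊤  new=⊤  stable
  step 16. node 5  ⊔preds=⊤  new=⊤  stable

Least fixpoint reached:
  node 0: ⊤
  node 1: 4
  node 2: ⊤
  node 3: ⊤
  node 4: 2
  node 5: ⊤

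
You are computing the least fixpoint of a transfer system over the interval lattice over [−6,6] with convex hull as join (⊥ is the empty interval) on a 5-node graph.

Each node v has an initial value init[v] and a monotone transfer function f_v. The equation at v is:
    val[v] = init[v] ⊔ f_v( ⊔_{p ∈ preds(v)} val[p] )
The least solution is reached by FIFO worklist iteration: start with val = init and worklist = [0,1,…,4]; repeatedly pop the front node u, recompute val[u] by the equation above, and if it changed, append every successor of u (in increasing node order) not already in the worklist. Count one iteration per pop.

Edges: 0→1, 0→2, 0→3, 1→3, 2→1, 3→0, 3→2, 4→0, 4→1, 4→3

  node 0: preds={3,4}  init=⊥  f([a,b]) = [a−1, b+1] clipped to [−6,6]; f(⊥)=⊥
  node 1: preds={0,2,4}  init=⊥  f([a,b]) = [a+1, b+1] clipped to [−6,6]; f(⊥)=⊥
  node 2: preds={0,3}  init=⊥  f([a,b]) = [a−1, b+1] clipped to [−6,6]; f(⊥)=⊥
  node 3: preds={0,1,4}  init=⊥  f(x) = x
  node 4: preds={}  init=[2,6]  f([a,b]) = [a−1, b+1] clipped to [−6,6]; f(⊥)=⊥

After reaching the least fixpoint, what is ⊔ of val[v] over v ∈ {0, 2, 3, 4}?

Worklist (36 pops):
  #1 pop 0: in=[2,6] → [1,6] (was ⊥); enqueue []
  #2 pop 1: in=[1,6] → [2,6] (was ⊥); enqueue []
  #3 pop 2: in=[1,6] → [0,6] (was ⊥); enqueue [1]
  #4 pop 3: in=[1,6] → [1,6] (was ⊥); enqueue [0,2]
  #5 pop 4: in=⊥ → [2,6] (no change)
  #6 pop 1: in=[0,6] → [1,6] (was [2,6]); enqueue [3]
  #7 pop 0: in=[1,6] → [0,6] (was [1,6]); enqueue [1]
  #8 pop 2: in=[0,6] → [-1,6] (was [0,6]); enqueue []
  #9 pop 3: in=[0,6] → [0,6] (was [1,6]); enqueue [0,2]
  #10 pop 1: in=[-1,6] → [0,6] (was [1,6]); enqueue [3]
  #11 pop 0: in=[0,6] → [-1,6] (was [0,6]); enqueue [1]
  #12 pop 2: in=[-1,6] → [-2,6] (was [-1,6]); enqueue []
  #13 pop 3: in=[-1,6] → [-1,6] (was [0,6]); enqueue [0,2]
  #14 pop 1: in=[-2,6] → [-1,6] (was [0,6]); enqueue [3]
  #15 pop 0: in=[-1,6] → [-2,6] (was [-1,6]); enqueue [1]
  #16 pop 2: in=[-2,6] → [-3,6] (was [-2,6]); enqueue []
  #17 pop 3: in=[-2,6] → [-2,6] (was [-1,6]); enqueue [0,2]
  #18 pop 1: in=[-3,6] → [-2,6] (was [-1,6]); enqueue [3]
  #19 pop 0: in=[-2,6] → [-3,6] (was [-2,6]); enqueue [1]
  #20 pop 2: in=[-3,6] → [-4,6] (was [-3,6]); enqueue []
  #21 pop 3: in=[-3,6] → [-3,6] (was [-2,6]); enqueue [0,2]
  #22 pop 1: in=[-4,6] → [-3,6] (was [-2,6]); enqueue [3]
  #23 pop 0: in=[-3,6] → [-4,6] (was [-3,6]); enqueue [1]
  #24 pop 2: in=[-4,6] → [-5,6] (was [-4,6]); enqueue []
  #25 pop 3: in=[-4,6] → [-4,6] (was [-3,6]); enqueue [0,2]
  #26 pop 1: in=[-5,6] → [-4,6] (was [-3,6]); enqueue [3]
  #27 pop 0: in=[-4,6] → [-5,6] (was [-4,6]); enqueue [1]
  #28 pop 2: in=[-5,6] → [-6,6] (was [-5,6]); enqueue []
  #29 pop 3: in=[-5,6] → [-5,6] (was [-4,6]); enqueue [0,2]
  #30 pop 1: in=[-6,6] → [-5,6] (was [-4,6]); enqueue [3]
  #31 pop 0: in=[-5,6] → [-6,6] (was [-5,6]); enqueue [1]
  #32 pop 2: in=[-6,6] → [-6,6] (no change)
  #33 pop 3: in=[-6,6] → [-6,6] (was [-5,6]); enqueue [0,2]
  #34 pop 1: in=[-6,6] → [-5,6] (no change)
  #35 pop 0: in=[-6,6] → [-6,6] (no change)
  #36 pop 2: in=[-6,6] → [-6,6] (no change)

Fixpoint:
  val[0] = [-6,6]
  val[1] = [-5,6]
  val[2] = [-6,6]
  val[3] = [-6,6]
  val[4] = [2,6]

[-6,6]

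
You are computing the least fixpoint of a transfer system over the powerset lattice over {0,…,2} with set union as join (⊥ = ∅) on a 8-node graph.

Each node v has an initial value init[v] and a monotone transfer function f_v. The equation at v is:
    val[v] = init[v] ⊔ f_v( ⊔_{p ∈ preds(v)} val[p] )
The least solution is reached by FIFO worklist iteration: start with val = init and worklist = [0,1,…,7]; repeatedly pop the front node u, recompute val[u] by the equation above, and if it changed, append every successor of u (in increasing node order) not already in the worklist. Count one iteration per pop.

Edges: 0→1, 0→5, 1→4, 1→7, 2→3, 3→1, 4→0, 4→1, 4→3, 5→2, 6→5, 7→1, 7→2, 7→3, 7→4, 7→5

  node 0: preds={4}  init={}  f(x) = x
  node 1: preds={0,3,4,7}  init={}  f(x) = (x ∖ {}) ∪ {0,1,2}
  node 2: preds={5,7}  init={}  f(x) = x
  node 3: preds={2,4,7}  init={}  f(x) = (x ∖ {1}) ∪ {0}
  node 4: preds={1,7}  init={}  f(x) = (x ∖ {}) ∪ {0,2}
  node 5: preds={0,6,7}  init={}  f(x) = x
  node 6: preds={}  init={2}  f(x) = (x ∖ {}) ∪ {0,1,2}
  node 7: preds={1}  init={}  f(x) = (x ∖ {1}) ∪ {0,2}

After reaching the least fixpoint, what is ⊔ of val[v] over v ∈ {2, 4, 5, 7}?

Iteration log — 18 steps:
  step 1. node 0  ⊔preds={}  new={}  stable
  step 2. node 1  ⊔preds={}  new={0,1,2}  old={}  +wl: 
  step 3. node 2  ⊔preds={}  new={}  stable
  step 4. node 3  ⊔preds={}  new={0}  old={}  +wl: 1
  step 5. node 4  ⊔preds={0,1,2}  new={0,1,2}  old={}  +wl: 0,3
  step 6. node 5  ⊔preds={2}  new={2}  old={}  +wl: 2
  step 7. node 6  ⊔preds={}  new={0,1,2}  old={2}  +wl: 5
  step 8. node 7  ⊔preds={0,1,2}  new={0,2}  old={}  +wl: 4
  step 9. node 1  ⊔preds={0,1,2}  new={0,1,2}  stable
  step 10. node 0  ⊔preds={0,1,2}  new={0,1,2}  old={}  +wl: 1
  step 11. node 3  ⊔preds={0,1,2}  new={0,2}  old={0}  +wl: 
  step 12. node 2  ⊔preds={0,2}  new={0,2}  old={}  +wl: 3
  step 13. node 5  ⊔preds={0,1,2}  new={0,1,2}  old={2}  +wl: 2
  step 14. node 4  ⊔preds={0,1,2}  new={0,1,2}  stable
  step 15. node 1  ⊔preds={0,1,2}  new={0,1,2}  stable
  step 16. node 3  ⊔preds={0,1,2}  new={0,2}  stable
  step 17. node 2  ⊔preds={0,1,2}  new={0,1,2}  old={0,2}  +wl: 3
  step 18. node 3  ⊔preds={0,1,2}  new={0,2}  stable

Least fixpoint reached:
  node 0: {0,1,2}
  node 1: {0,1,2}
  node 2: {0,1,2}
  node 3: {0,2}
  node 4: {0,1,2}
  node 5: {0,1,2}
  node 6: {0,1,2}
  node 7: {0,2}

{0,1,2}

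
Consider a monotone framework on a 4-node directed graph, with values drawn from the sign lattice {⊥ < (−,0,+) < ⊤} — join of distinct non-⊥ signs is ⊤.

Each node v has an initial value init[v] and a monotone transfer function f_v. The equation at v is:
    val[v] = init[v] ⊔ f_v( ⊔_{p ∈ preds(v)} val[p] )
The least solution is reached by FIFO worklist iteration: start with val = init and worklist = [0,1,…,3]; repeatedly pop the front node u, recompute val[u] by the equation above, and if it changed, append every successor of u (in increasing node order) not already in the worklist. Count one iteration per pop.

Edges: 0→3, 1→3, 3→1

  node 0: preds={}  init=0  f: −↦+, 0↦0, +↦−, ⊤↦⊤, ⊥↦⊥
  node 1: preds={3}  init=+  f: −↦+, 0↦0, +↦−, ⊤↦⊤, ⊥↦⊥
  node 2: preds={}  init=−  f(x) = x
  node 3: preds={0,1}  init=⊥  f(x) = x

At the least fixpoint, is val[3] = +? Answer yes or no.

no

Worklist (6 pops):
  #1 pop 0: in=⊥ → 0 (no change)
  #2 pop 1: in=⊥ → + (no change)
  #3 pop 2: in=⊥ → − (no change)
  #4 pop 3: in=⊤ → ⊤ (was ⊥); enqueue [1]
  #5 pop 1: in=⊤ → ⊤ (was +); enqueue [3]
  #6 pop 3: in=⊤ → ⊤ (no change)

Fixpoint:
  val[0] = 0
  val[1] = ⊤
  val[2] = −
  val[3] = ⊤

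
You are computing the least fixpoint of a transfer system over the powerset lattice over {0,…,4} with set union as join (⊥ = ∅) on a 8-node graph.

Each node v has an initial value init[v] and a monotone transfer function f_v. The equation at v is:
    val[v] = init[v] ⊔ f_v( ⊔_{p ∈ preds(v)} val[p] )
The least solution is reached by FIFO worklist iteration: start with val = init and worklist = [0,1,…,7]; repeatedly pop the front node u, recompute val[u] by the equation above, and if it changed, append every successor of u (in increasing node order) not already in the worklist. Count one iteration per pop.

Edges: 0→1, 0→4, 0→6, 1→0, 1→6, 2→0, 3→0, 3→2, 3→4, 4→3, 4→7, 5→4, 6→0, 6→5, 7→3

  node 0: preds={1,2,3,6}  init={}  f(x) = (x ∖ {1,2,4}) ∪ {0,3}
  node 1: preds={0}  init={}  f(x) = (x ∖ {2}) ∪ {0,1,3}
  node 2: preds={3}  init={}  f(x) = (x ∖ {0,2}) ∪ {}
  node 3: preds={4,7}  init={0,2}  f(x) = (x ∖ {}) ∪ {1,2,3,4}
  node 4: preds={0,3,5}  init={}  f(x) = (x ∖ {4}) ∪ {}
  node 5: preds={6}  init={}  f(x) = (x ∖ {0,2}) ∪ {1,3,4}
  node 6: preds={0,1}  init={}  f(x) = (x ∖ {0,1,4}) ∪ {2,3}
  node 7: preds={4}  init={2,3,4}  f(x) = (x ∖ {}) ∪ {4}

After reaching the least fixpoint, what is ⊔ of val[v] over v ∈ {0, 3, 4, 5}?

{0,1,2,3,4}

Iteration log — 14 steps:
  step 1. node 0  ⊔preds={0,2}  new={0,3}  old={}  +wl: 
  step 2. node 1  ⊔preds={0,3}  new={0,1,3}  old={}  +wl: 0
  step 3. node 2  ⊔preds={0,2}  new={}  stable
  step 4. node 3  ⊔preds={2,3,4}  new={0,1,2,3,4}  old={0,2}  +wl: 2
  step 5. node 4  ⊔preds={0,1,2,3,4}  new={0,1,2,3}  old={}  +wl: 3
  step 6. node 5  ⊔preds={}  new={1,3,4}  old={}  +wl: 4
  step 7. node 6  ⊔preds={0,1,3}  new={2,3}  old={}  +wl: 5
  step 8. node 7  ⊔preds={0,1,2,3}  new={0,1,2,3,4}  old={2,3,4}  +wl: 
  step 9. node 0  ⊔preds={0,1,2,3,4}  new={0,3}  stable
  step 10. node 2  ⊔preds={0,1,2,3,4}  new={1,3,4}  old={}  +wl: 0
  step 11. node 3  ⊔preds={0,1,2,3,4}  new={0,1,2,3,4}  stable
  step 12. node 4  ⊔preds={0,1,2,3,4}  new={0,1,2,3}  stable
  step 13. node 5  ⊔preds={2,3}  new={1,3,4}  stable
  step 14. node 0  ⊔preds={0,1,2,3,4}  new={0,3}  stable

Least fixpoint reached:
  node 0: {0,3}
  node 1: {0,1,3}
  node 2: {1,3,4}
  node 3: {0,1,2,3,4}
  node 4: {0,1,2,3}
  node 5: {1,3,4}
  node 6: {2,3}
  node 7: {0,1,2,3,4}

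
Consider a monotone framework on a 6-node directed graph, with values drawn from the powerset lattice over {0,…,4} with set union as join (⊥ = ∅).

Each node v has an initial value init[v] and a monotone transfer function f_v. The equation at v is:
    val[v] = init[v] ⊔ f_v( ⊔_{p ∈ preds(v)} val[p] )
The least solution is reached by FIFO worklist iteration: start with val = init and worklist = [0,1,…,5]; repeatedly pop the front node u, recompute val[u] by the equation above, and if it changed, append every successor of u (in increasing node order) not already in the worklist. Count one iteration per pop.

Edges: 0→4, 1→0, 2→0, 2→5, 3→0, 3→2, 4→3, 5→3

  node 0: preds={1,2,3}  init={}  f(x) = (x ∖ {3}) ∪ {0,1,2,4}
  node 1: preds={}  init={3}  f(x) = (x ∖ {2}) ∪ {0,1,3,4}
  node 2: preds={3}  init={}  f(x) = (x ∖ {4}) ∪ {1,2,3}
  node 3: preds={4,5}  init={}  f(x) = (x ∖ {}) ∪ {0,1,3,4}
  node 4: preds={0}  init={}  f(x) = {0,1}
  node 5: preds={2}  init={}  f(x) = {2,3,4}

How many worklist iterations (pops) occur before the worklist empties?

Worklist (12 pops):
  #1 pop 0: in={3} → {0,1,2,4} (was {}); enqueue []
  #2 pop 1: in={} → {0,1,3,4} (was {3}); enqueue [0]
  #3 pop 2: in={} → {1,2,3} (was {}); enqueue []
  #4 pop 3: in={} → {0,1,3,4} (was {}); enqueue [2]
  #5 pop 4: in={0,1,2,4} → {0,1} (was {}); enqueue [3]
  #6 pop 5: in={1,2,3} → {2,3,4} (was {}); enqueue []
  #7 pop 0: in={0,1,2,3,4} → {0,1,2,4} (no change)
  #8 pop 2: in={0,1,3,4} → {0,1,2,3} (was {1,2,3}); enqueue [0,5]
  #9 pop 3: in={0,1,2,3,4} → {0,1,2,3,4} (was {0,1,3,4}); enqueue [2]
  #10 pop 0: in={0,1,2,3,4} → {0,1,2,4} (no change)
  #11 pop 5: in={0,1,2,3} → {2,3,4} (no change)
  #12 pop 2: in={0,1,2,3,4} → {0,1,2,3} (no change)

Fixpoint:
  val[0] = {0,1,2,4}
  val[1] = {0,1,3,4}
  val[2] = {0,1,2,3}
  val[3] = {0,1,2,3,4}
  val[4] = {0,1}
  val[5] = {2,3,4}

12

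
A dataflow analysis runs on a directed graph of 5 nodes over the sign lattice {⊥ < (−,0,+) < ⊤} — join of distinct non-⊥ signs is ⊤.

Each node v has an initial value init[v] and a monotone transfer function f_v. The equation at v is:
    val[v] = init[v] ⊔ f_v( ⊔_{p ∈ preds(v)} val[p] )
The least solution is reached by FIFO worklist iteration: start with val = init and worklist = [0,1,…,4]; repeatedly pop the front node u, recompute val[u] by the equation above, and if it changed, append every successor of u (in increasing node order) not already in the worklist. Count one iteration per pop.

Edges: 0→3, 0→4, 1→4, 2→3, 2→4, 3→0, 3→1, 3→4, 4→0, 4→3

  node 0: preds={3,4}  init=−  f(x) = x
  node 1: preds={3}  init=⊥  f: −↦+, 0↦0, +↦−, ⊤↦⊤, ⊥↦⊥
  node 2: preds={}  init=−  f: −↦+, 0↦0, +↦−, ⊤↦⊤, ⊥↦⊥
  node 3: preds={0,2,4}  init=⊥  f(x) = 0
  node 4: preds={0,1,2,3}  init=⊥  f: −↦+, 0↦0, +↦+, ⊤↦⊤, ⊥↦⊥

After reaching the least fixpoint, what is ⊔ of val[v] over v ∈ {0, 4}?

⊤

Iteration log — 9 steps:
  step 1. node 0  ⊔preds=⊥  new=−  stable
  step 2. node 1  ⊔preds=⊥  new=⊥  stable
  step 3. node 2  ⊔preds=⊥  new=−  stable
  step 4. node 3  ⊔preds=−  new=0  old=⊥  +wl: 0,1
  step 5. node 4  ⊔preds=⊤  new=⊤  old=⊥  +wl: 3
  step 6. node 0  ⊔preds=⊤  new=⊤  old=−  +wl: 4
  step 7. node 1  ⊔preds=0  new=0  old=⊥  +wl: 
  step 8. node 3  ⊔preds=⊤  new=0  stable
  step 9. node 4  ⊔preds=⊤  new=⊤  stable

Least fixpoint reached:
  node 0: ⊤
  node 1: 0
  node 2: −
  node 3: 0
  node 4: ⊤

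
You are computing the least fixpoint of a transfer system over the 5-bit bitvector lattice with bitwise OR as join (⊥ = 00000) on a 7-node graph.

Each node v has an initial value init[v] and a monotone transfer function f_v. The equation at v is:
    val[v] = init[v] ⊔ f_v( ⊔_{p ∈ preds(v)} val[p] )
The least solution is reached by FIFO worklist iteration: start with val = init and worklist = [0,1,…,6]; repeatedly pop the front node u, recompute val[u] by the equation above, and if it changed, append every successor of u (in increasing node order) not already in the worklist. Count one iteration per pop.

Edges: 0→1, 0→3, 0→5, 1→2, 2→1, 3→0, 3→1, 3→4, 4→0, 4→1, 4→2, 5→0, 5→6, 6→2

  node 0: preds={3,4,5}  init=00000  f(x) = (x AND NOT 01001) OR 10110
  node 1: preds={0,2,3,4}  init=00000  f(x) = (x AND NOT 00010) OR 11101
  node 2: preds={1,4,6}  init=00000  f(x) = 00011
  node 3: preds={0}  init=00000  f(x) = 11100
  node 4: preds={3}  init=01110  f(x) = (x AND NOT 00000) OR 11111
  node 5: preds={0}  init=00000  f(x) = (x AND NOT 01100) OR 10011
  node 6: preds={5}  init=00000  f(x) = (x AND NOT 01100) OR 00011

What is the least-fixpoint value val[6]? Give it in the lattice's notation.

10011

Worklist (10 pops):
  #1 pop 0: in=01110 → 10110 (was 00000); enqueue []
  #2 pop 1: in=11110 → 11101 (was 00000); enqueue []
  #3 pop 2: in=11111 → 00011 (was 00000); enqueue [1]
  #4 pop 3: in=10110 → 11100 (was 00000); enqueue [0]
  #5 pop 4: in=11100 → 11111 (was 01110); enqueue [2]
  #6 pop 5: in=10110 → 10011 (was 00000); enqueue []
  #7 pop 6: in=10011 → 10011 (was 00000); enqueue []
  #8 pop 1: in=11111 → 11101 (no change)
  #9 pop 0: in=11111 → 10110 (no change)
  #10 pop 2: in=11111 → 00011 (no change)

Fixpoint:
  val[0] = 10110
  val[1] = 11101
  val[2] = 00011
  val[3] = 11100
  val[4] = 11111
  val[5] = 10011
  val[6] = 10011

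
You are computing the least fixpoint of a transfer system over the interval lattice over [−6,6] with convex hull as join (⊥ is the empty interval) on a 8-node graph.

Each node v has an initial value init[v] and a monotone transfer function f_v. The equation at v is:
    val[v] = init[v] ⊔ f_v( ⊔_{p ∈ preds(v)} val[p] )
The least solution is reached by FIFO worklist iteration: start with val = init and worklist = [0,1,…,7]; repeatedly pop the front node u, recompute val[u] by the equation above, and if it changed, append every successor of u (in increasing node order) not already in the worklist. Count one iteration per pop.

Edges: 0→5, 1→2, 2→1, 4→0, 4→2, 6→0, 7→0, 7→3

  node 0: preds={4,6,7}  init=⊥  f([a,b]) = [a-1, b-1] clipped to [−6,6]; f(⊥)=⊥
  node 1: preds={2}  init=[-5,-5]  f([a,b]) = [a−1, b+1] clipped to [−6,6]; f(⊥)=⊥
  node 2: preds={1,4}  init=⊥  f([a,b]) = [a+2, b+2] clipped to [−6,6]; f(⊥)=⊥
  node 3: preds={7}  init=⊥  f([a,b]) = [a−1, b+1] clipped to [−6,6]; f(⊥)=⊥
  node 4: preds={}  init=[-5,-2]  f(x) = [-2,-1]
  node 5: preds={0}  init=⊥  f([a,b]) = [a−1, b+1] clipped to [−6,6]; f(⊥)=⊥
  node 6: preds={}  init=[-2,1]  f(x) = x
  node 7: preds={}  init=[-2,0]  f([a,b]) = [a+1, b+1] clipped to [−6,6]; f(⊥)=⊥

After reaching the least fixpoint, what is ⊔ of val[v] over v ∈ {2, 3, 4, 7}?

[-5,6]

Worklist (15 pops):
  #1 pop 0: in=[-5,1] → [-6,0] (was ⊥); enqueue []
  #2 pop 1: in=⊥ → [-5,-5] (no change)
  #3 pop 2: in=[-5,-2] → [-3,0] (was ⊥); enqueue [1]
  #4 pop 3: in=[-2,0] → [-3,1] (was ⊥); enqueue []
  #5 pop 4: in=⊥ → [-5,-1] (was [-5,-2]); enqueue [0,2]
  #6 pop 5: in=[-6,0] → [-6,1] (was ⊥); enqueue []
  #7 pop 6: in=⊥ → [-2,1] (no change)
  #8 pop 7: in=⊥ → [-2,0] (no change)
  #9 pop 1: in=[-3,0] → [-5,1] (was [-5,-5]); enqueue []
  #10 pop 0: in=[-5,1] → [-6,0] (no change)
  #11 pop 2: in=[-5,1] → [-3,3] (was [-3,0]); enqueue [1]
  #12 pop 1: in=[-3,3] → [-5,4] (was [-5,1]); enqueue [2]
  #13 pop 2: in=[-5,4] → [-3,6] (was [-3,3]); enqueue [1]
  #14 pop 1: in=[-3,6] → [-5,6] (was [-5,4]); enqueue [2]
  #15 pop 2: in=[-5,6] → [-3,6] (no change)

Fixpoint:
  val[0] = [-6,0]
  val[1] = [-5,6]
  val[2] = [-3,6]
  val[3] = [-3,1]
  val[4] = [-5,-1]
  val[5] = [-6,1]
  val[6] = [-2,1]
  val[7] = [-2,0]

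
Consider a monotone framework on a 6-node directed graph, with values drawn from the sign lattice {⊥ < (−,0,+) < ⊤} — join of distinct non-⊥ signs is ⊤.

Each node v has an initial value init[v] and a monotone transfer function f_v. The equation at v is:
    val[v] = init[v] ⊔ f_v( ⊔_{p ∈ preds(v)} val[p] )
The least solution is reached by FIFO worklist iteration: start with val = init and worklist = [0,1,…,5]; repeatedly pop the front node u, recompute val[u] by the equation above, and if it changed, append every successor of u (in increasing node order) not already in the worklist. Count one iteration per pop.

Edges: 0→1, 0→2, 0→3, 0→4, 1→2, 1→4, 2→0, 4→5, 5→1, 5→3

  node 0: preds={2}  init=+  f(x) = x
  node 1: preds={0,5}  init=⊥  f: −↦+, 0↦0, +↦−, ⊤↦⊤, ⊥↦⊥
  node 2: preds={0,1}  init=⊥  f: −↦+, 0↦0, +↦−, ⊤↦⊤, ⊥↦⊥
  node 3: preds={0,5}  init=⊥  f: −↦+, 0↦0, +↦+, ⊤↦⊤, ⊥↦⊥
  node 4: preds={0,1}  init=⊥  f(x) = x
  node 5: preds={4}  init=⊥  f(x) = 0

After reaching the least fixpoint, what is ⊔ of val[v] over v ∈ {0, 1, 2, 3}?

Trace (11 dequeues):
  [1] u=0 | in ⊥ | out + | ==
  [2] u=1 | in + | out − | prev ⊥ | push {}
  [3] u=2 | in ⊤ | out ⊤ | prev ⊥ | push {0}
  [4] u=3 | in + | out + | prev ⊥ | push {}
  [5] u=4 | in ⊤ | out ⊤ | prev ⊥ | push {}
  [6] u=5 | in ⊤ | out 0 | prev ⊥ | push {1,3}
  [7] u=0 | in ⊤ | out ⊤ | prev + | push {2,4}
  [8] u=1 | in ⊤ | out ⊤ | prev − | push {}
  [9] u=3 | in ⊤ | out ⊤ | prev + | push {}
  [10] u=2 | in ⊤ | out ⊤ | ==
  [11] u=4 | in ⊤ | out ⊤ | ==

Converged values:
  [0] ⊤
  [1] ⊤
  [2] ⊤
  [3] ⊤
  [4] ⊤
  [5] 0

⊤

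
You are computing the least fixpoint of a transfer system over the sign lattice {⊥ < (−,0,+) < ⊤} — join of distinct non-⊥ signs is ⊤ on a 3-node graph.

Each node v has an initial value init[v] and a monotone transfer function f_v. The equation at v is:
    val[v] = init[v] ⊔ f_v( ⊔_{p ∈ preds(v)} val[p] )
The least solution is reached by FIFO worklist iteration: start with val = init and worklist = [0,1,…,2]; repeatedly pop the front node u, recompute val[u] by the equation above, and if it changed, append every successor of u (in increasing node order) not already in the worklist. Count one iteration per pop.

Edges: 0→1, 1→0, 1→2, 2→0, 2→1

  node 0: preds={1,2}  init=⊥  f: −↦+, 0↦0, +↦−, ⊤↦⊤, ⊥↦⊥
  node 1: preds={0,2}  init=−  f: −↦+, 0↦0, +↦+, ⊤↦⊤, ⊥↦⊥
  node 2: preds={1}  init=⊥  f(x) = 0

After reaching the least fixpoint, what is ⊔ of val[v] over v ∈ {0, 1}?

Worklist (5 pops):
  #1 pop 0: in=− → + (was ⊥); enqueue []
  #2 pop 1: in=+ → ⊤ (was −); enqueue [0]
  #3 pop 2: in=⊤ → 0 (was ⊥); enqueue [1]
  #4 pop 0: in=⊤ → ⊤ (was +); enqueue []
  #5 pop 1: in=⊤ → ⊤ (no change)

Fixpoint:
  val[0] = ⊤
  val[1] = ⊤
  val[2] = 0

⊤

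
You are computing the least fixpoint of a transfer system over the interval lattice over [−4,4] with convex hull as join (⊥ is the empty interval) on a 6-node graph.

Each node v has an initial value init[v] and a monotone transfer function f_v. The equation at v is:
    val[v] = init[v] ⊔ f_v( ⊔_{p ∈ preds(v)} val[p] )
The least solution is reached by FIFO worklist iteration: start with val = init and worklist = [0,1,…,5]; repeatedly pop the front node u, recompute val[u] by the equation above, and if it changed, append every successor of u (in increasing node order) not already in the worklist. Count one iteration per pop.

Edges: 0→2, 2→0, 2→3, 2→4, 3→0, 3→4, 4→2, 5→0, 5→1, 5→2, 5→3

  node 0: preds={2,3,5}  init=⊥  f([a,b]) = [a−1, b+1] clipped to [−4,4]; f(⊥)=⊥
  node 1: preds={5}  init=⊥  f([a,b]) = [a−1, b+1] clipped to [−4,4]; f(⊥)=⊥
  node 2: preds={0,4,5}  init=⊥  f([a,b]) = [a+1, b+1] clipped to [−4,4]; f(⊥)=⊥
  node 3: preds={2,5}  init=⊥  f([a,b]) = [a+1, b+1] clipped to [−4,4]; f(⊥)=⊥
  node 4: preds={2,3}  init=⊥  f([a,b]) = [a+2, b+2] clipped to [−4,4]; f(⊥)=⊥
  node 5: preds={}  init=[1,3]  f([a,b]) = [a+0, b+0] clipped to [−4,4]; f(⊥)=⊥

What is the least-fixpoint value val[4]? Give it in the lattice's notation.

Trace (8 dequeues):
  [1] u=0 | in [1,3] | out [0,4] | prev ⊥ | push {}
  [2] u=1 | in [1,3] | out [0,4] | prev ⊥ | push {}
  [3] u=2 | in [0,4] | out [1,4] | prev ⊥ | push {0}
  [4] u=3 | in [1,4] | out [2,4] | prev ⊥ | push {}
  [5] u=4 | in [1,4] | out [3,4] | prev ⊥ | push {2}
  [6] u=5 | in ⊥ | out [1,3] | ==
  [7] u=0 | in [1,4] | out [0,4] | ==
  [8] u=2 | in [0,4] | out [1,4] | ==

Converged values:
  [0] [0,4]
  [1] [0,4]
  [2] [1,4]
  [3] [2,4]
  [4] [3,4]
  [5] [1,3]

[3,4]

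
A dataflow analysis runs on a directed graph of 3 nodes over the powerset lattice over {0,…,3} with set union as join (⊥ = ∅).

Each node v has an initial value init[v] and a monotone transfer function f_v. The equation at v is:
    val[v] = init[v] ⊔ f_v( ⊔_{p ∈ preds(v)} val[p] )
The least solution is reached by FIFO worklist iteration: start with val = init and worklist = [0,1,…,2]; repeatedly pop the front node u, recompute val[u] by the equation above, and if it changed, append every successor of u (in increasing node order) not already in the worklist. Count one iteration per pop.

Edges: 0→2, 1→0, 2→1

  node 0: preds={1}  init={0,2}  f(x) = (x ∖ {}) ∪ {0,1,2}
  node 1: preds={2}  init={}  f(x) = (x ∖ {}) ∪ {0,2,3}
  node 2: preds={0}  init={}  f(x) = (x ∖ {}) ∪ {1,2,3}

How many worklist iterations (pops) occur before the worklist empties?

7

Worklist (7 pops):
  #1 pop 0: in={} → {0,1,2} (was {0,2}); enqueue []
  #2 pop 1: in={} → {0,2,3} (was {}); enqueue [0]
  #3 pop 2: in={0,1,2} → {0,1,2,3} (was {}); enqueue [1]
  #4 pop 0: in={0,2,3} → {0,1,2,3} (was {0,1,2}); enqueue [2]
  #5 pop 1: in={0,1,2,3} → {0,1,2,3} (was {0,2,3}); enqueue [0]
  #6 pop 2: in={0,1,2,3} → {0,1,2,3} (no change)
  #7 pop 0: in={0,1,2,3} → {0,1,2,3} (no change)

Fixpoint:
  val[0] = {0,1,2,3}
  val[1] = {0,1,2,3}
  val[2] = {0,1,2,3}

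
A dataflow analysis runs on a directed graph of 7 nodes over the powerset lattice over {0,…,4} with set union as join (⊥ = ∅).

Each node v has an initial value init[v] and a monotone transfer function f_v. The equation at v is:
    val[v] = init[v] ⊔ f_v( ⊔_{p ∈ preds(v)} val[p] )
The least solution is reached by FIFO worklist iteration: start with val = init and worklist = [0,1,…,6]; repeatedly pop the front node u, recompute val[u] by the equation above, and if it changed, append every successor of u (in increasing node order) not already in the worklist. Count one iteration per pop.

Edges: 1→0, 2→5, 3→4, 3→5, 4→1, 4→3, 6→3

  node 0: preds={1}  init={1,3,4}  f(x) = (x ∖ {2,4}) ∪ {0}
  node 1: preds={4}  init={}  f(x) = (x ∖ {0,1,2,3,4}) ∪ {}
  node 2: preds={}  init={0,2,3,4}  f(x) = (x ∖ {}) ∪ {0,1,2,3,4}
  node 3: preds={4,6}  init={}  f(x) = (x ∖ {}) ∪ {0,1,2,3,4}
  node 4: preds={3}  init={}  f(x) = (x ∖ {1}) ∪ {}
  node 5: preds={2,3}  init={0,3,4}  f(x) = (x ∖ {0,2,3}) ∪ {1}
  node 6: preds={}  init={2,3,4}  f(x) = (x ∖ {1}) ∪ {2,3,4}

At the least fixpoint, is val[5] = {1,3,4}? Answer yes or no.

no

Worklist (9 pops):
  #1 pop 0: in={} → {0,1,3,4} (was {1,3,4}); enqueue []
  #2 pop 1: in={} → {} (no change)
  #3 pop 2: in={} → {0,1,2,3,4} (was {0,2,3,4}); enqueue []
  #4 pop 3: in={2,3,4} → {0,1,2,3,4} (was {}); enqueue []
  #5 pop 4: in={0,1,2,3,4} → {0,2,3,4} (was {}); enqueue [1,3]
  #6 pop 5: in={0,1,2,3,4} → {0,1,3,4} (was {0,3,4}); enqueue []
  #7 pop 6: in={} → {2,3,4} (no change)
  #8 pop 1: in={0,2,3,4} → {} (no change)
  #9 pop 3: in={0,2,3,4} → {0,1,2,3,4} (no change)

Fixpoint:
  val[0] = {0,1,3,4}
  val[1] = {}
  val[2] = {0,1,2,3,4}
  val[3] = {0,1,2,3,4}
  val[4] = {0,2,3,4}
  val[5] = {0,1,3,4}
  val[6] = {2,3,4}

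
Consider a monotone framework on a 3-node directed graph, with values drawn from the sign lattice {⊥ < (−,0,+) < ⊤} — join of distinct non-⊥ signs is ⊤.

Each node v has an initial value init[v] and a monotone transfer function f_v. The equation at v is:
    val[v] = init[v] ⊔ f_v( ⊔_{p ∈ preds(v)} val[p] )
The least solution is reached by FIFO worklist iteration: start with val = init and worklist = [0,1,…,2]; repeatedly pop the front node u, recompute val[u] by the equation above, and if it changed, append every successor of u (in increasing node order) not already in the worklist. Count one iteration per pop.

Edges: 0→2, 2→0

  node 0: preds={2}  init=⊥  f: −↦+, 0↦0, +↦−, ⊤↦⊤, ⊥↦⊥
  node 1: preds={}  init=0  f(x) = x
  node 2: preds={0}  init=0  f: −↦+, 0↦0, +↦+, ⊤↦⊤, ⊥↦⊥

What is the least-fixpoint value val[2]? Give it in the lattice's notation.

Worklist (3 pops):
  #1 pop 0: in=0 → 0 (was ⊥); enqueue []
  #2 pop 1: in=⊥ → 0 (no change)
  #3 pop 2: in=0 → 0 (no change)

Fixpoint:
  val[0] = 0
  val[1] = 0
  val[2] = 0

0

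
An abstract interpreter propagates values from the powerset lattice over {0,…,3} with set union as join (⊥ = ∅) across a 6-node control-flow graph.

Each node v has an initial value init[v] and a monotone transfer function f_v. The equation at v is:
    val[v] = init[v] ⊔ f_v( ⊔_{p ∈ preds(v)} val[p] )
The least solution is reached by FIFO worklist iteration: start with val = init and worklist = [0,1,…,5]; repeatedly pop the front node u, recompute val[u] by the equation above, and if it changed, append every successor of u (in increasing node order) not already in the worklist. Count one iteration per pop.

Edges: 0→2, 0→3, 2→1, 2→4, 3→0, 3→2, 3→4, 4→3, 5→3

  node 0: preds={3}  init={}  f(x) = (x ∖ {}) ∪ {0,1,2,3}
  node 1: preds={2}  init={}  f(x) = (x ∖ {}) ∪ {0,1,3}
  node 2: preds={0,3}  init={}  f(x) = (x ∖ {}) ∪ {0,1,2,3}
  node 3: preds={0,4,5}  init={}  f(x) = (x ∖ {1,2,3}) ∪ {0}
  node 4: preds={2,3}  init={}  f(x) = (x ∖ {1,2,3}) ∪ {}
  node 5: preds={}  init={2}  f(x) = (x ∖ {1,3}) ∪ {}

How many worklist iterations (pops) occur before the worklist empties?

10

Trace (10 dequeues):
  [1] u=0 | in {} | out {0,1,2,3} | prev {} | push {}
  [2] u=1 | in {} | out {0,1,3} | prev {} | push {}
  [3] u=2 | in {0,1,2,3} | out {0,1,2,3} | prev {} | push {1}
  [4] u=3 | in {0,1,2,3} | out {0} | prev {} | push {0,2}
  [5] u=4 | in {0,1,2,3} | out {0} | prev {} | push {3}
  [6] u=5 | in {} | out {2} | ==
  [7] u=1 | in {0,1,2,3} | out {0,1,2,3} | prev {0,1,3} | push {}
  [8] u=0 | in {0} | out {0,1,2,3} | ==
  [9] u=2 | in {0,1,2,3} | out {0,1,2,3} | ==
  [10] u=3 | in {0,1,2,3} | out {0} | ==

Converged values:
  [0] {0,1,2,3}
  [1] {0,1,2,3}
  [2] {0,1,2,3}
  [3] {0}
  [4] {0}
  [5] {2}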